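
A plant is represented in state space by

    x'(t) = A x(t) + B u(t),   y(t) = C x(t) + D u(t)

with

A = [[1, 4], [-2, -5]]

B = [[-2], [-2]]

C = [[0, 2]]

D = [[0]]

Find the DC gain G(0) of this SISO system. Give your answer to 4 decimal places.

4.0000

G(0) = C(-A)^{-1}B + D = -C A^{-1} B + D.
det A = 3, so A^{-1} = (1/3)·adj(A) = [[-5/3, -4/3], [2/3, 1/3]]
A^{-1} B = [6, -2]^T
C A^{-1} B = -4
G(0) = D - C A^{-1} B = 0 - (-4) = 4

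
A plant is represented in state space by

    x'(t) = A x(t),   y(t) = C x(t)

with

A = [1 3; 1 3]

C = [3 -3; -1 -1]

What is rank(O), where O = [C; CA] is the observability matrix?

2

CA = [[0, 0], [-2, -6]]
Observability matrix O = [C; CA] = [[3, -3], [-1, -1], [0, 0], [-2, -6]]
Take the 2×2 submatrix of O formed by rows 1, 2: [[3, -3], [-1, -1]]. Its determinant is 3·(-1) - (-3)·(-1) = -3 - 3 = -6 ≠ 0.
So rank(O) ≥ 2; since O has 2 columns, rank(O) = 2.
rank(O) = 2 = n, so the pair (A, C) is completely observable.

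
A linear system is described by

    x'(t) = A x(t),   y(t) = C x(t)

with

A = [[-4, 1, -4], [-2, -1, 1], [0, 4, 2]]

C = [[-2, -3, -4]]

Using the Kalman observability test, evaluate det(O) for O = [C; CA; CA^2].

-5272

CA = [[14, -15, -3]]
CA^2 = [[-26, 17, -77]]
Observability matrix O = [C; CA; CA^2] = [[-2, -3, -4], [14, -15, -3], [-26, 17, -77]]
Expanding along the first row, det(O) = (-2)·((-15)·(-77) - (-3)·17) - (-3)·(14·(-77) - (-3)·(-26)) + (-4)·(14·17 - (-15)·(-26)) = (-2)·1206 - (-3)·(-1156) + (-4)·(-152) = -5272
Since det(O) ≠ 0, rank(O) = 3 and the system is completely observable.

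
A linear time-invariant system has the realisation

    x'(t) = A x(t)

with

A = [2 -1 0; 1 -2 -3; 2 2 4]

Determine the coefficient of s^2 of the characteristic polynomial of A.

-4

Expand det(sI - A) for the 3×3 matrix.
p(s) = s^3 - 4s^2 + 3s - 6.
(Check: constant term = det(-A) = (-1)^3 det A = -6; coefficient of s^2 = -tr A = -4.)
The coefficient of s^2 is -4.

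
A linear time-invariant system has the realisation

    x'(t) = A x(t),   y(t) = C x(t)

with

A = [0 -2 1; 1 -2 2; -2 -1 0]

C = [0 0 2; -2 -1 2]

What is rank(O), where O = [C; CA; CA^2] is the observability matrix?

CA = [[-4, -2, 0], [-5, 4, -4]]
CA^2 = [[-2, 12, -8], [12, 6, 3]]
Observability matrix O = [C; CA; CA^2] = [[0, 0, 2], [-2, -1, 2], [-4, -2, 0], [-5, 4, -4], [-2, 12, -8], [12, 6, 3]]
Take the 3×3 submatrix of O formed by rows 1, 2, 4: [[0, 0, 2], [-2, -1, 2], [-5, 4, -4]]. Its determinant is 0·((-1)·(-4) - 2·4) - 0·((-2)·(-4) - 2·(-5)) + 2·((-2)·4 - (-1)·(-5)) = 0·(-4) - 0·18 + 2·(-13) = -26 ≠ 0.
So rank(O) ≥ 3; since O has 3 columns, rank(O) = 3.
rank(O) = 3 = n, so the pair (A, C) is completely observable.

3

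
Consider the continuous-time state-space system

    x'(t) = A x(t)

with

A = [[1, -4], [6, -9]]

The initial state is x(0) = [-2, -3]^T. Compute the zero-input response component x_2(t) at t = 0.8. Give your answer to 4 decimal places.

-0.0549

det(sI - A) = s^2 - (tr A)s + det A, with tr A = 1 + (-9) = -8 and det A = 1·(-9) - (-4)·6 = -9 - (-24) = 15.
So p(s) = det(sI - A) = s^2 + 8s + 15.
Factor s^2 + 8s + 15: two numbers with sum -8 and product 15 are -3 and -5, so s^2 + 8s + 15 = (s + 3)(s + 5).
Hence p(s) = (s + 3) (s + 5), with roots -5, -3.
The eigenvalues -5, -3 are distinct and real, so A is diagonalisable and x(t) = e^{At} x(0) = V diag(e^{λ_i t}) V^{-1} x(0), where the columns of V are the eigenvectors.
λ = -5: A - (-5)I = [[6, -4], [6, -4]]. Row 1 gives 6·v1 + (-4)·v2 = 0, so take v_1 = [2, 3]^T.
λ = -3: A - (-3)I = [[4, -4], [6, -6]]. Row 1 gives 4·v1 + (-4)·v2 = 0, so take v_2 = [1, 1]^T.
V = [v_1 v_2] = [[2, 1], [3, 1]] has det V = -1, so V^{-1} = adj(V)/det V = [[-1, 1], [3, -2]].
Modal coordinates z(0) = V^{-1} x(0): (-1)·(-2) + 1·(-3) = -1; 3·(-2) + (-2)·(-3) = 0; so z(0) = [-1, 0]^T.
x_2(t) = Σ_i (v_i)_2 · z_i(0) · e^{λ_i t} (row 2 of V times the modal terms).
x_2(0.8) = 3·(-1)·e^{-5·0.8} + 1·0·e^{-3·0.8} = (-3)·0.018316 + 0·0.090718 = -0.0549.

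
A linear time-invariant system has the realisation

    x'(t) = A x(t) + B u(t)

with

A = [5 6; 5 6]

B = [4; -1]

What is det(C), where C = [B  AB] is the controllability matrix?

AB = [[14], [14]]
Controllability matrix C = [B  AB] = [[4, 14], [-1, 14]]
det(C) = 4·14 - 14·(-1) = 56 - (-14) = 70
Since det(C) ≠ 0, rank(C) = 2 and the system is completely controllable.

70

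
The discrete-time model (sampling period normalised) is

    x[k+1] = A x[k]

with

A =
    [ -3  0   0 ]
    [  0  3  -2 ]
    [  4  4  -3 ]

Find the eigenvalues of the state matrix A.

det(zI - A) = z^3 - (tr A)z^2 + (M11 + M22 + M33)z - det A, where Mii is the 2×2 principal minor of A obtained by deleting row i and column i.
tr A = (-3) + 3 + (-3) = -3; M11 = 3·(-3) - (-2)·4 = -9 - (-8) = -1; M22 = (-3)·(-3) - 0·4 = 9 - 0 = 9; M33 = (-3)·3 - 0·0 = -9 - 0 = -9; sum of minors = -1.
det A = (-3)·(3·(-3) - (-2)·4) - 0·(0·(-3) - (-2)·4) + 0·(0·4 - 3·4) = (-3)·(-1) - 0·8 + 0·(-12) = 3.
So p(z) = det(zI - A) = z^3 + 3z^2 - z - 3.
Rational-root test: any integer root divides -3. Testing small divisors, z = -1 works: p(-1) = -1 + 3 + 1 + (-3) = 0, so (z + 1) is a factor.
Dividing, p(z) = (z + 1)(z^2 + 2z - 3).
Factor z^2 + 2z - 3: two numbers with sum -2 and product -3 are 1 and -3, so z^2 + 2z - 3 = (z - 1)(z + 3).
Hence p(z) = (z - 1) (z + 1) (z + 3), with roots -3, -1, 1.

-3, -1, 1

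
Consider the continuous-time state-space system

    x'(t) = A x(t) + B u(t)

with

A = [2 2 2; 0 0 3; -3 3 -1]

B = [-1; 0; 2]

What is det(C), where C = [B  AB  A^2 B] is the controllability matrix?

AB = [[2], [6], [1]]
A^2B = [[18], [3], [11]]
Controllability matrix C = [B  AB  A^2B] = [[-1, 2, 18], [0, 6, 3], [2, 1, 11]]
Expanding along the first row, det(C) = (-1)·(6·11 - 3·1) - 2·(0·11 - 3·2) + 18·(0·1 - 6·2) = (-1)·63 - 2·(-6) + 18·(-12) = -267
Since det(C) ≠ 0, rank(C) = 3 and the system is completely controllable.

-267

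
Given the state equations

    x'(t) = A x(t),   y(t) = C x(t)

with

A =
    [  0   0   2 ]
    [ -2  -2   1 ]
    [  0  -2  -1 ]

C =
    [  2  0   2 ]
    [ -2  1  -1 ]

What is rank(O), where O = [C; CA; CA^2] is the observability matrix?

3

CA = [[0, -4, 2], [-2, 0, -2]]
CA^2 = [[8, 4, -6], [0, 4, -2]]
Observability matrix O = [C; CA; CA^2] = [[2, 0, 2], [-2, 1, -1], [0, -4, 2], [-2, 0, -2], [8, 4, -6], [0, 4, -2]]
Take the 3×3 submatrix of O formed by rows 1, 2, 3: [[2, 0, 2], [-2, 1, -1], [0, -4, 2]]. Its determinant is 2·(1·2 - (-1)·(-4)) - 0·((-2)·2 - (-1)·0) + 2·((-2)·(-4) - 1·0) = 2·(-2) - 0·(-4) + 2·8 = 12 ≠ 0.
So rank(O) ≥ 3; since O has 3 columns, rank(O) = 3.
rank(O) = 3 = n, so the pair (A, C) is completely observable.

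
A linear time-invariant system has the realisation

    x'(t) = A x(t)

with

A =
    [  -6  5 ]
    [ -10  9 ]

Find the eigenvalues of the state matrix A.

-1, 4

det(sI - A) = s^2 - (tr A)s + det A, with tr A = (-6) + 9 = 3 and det A = (-6)·9 - 5·(-10) = -54 - (-50) = -4.
So p(s) = det(sI - A) = s^2 - 3s - 4.
Factor s^2 - 3s - 4: two numbers with sum 3 and product -4 are 4 and -1, so s^2 - 3s - 4 = (s - 4)(s + 1).
Hence p(s) = (s - 4) (s + 1), with roots -1, 4.
At least one eigenvalue has non-negative real part, so the system is not asymptotically stable.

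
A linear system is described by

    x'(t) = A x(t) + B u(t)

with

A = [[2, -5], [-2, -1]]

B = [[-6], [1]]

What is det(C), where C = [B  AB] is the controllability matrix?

-49

AB = [[-17], [11]]
Controllability matrix C = [B  AB] = [[-6, -17], [1, 11]]
det(C) = (-6)·11 - (-17)·1 = -66 - (-17) = -49
Since det(C) ≠ 0, rank(C) = 2 and the system is completely controllable.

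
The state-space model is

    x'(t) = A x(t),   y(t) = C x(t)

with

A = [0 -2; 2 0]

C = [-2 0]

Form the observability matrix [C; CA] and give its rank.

CA = [[0, 4]]
Observability matrix O = [C; CA] = [[-2, 0], [0, 4]]
det(O) = (-2)·4 - 0·0 = -8 - 0 = -8 ≠ 0, so rank(O) = 2.
rank(O) = 2 = n, so the pair (A, C) is completely observable.

2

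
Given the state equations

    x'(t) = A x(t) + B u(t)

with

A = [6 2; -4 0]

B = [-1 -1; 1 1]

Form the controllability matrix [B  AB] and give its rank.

1

AB = [[-4, -4], [4, 4]]
Controllability matrix C = [B  AB] = [[-1, -1, -4, -4], [1, 1, 4, 4]]
Every column of C is a scalar multiple of column 1 = [-1, 1] (multipliers 1, 1, 4, 4), so the columns span a one-dimensional space.
C ≠ 0, hence rank(C) = 1.
rank(C) = 1 < n = 2, so the pair (A, B) is not completely controllable.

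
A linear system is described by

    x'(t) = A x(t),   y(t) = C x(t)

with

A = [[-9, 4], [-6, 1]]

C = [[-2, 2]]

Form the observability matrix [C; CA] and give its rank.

CA = [[6, -6]]
Observability matrix O = [C; CA] = [[-2, 2], [6, -6]]
Every row of O is a scalar multiple of row 1 = [-2, 2] (multipliers 1, -3), so the rows span a one-dimensional space.
O ≠ 0, hence rank(O) = 1.
rank(O) = 1 < n = 2, so the pair (A, C) is not completely observable.

1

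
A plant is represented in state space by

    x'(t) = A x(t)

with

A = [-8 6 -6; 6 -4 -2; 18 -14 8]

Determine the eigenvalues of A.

det(sI - A) = s^3 - (tr A)s^2 + (M11 + M22 + M33)s - det A, where Mii is the 2×2 principal minor of A obtained by deleting row i and column i.
tr A = (-8) + (-4) + 8 = -4; M11 = (-4)·8 - (-2)·(-14) = -32 - 28 = -60; M22 = (-8)·8 - (-6)·18 = -64 - (-108) = 44; M33 = (-8)·(-4) - 6·6 = 32 - 36 = -4; sum of minors = -20.
det A = (-8)·((-4)·8 - (-2)·(-14)) - 6·(6·8 - (-2)·18) + (-6)·(6·(-14) - (-4)·18) = (-8)·(-60) - 6·84 + (-6)·(-12) = 48.
So p(s) = det(sI - A) = s^3 + 4s^2 - 20s - 48.
Rational-root test: any integer root divides -48. Testing small divisors, s = -2 works: p(-2) = -8 + 16 + 40 + (-48) = 0, so (s + 2) is a factor.
Dividing, p(s) = (s + 2)(s^2 + 2s - 24).
Factor s^2 + 2s - 24: two numbers with sum -2 and product -24 are 4 and -6, so s^2 + 2s - 24 = (s - 4)(s + 6).
Hence p(s) = (s - 4) (s + 2) (s + 6), with roots -6, -2, 4.
At least one eigenvalue has non-negative real part, so the system is not asymptotically stable.

-6, -2, 4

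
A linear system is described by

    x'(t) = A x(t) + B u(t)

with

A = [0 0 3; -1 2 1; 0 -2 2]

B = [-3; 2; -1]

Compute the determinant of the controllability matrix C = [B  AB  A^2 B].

261

AB = [[-3], [6], [-6]]
A^2B = [[-18], [9], [-24]]
Controllability matrix C = [B  AB  A^2B] = [[-3, -3, -18], [2, 6, 9], [-1, -6, -24]]
Expanding along the first row, det(C) = (-3)·(6·(-24) - 9·(-6)) - (-3)·(2·(-24) - 9·(-1)) + (-18)·(2·(-6) - 6·(-1)) = (-3)·(-90) - (-3)·(-39) + (-18)·(-6) = 261
Since det(C) ≠ 0, rank(C) = 3 and the system is completely controllable.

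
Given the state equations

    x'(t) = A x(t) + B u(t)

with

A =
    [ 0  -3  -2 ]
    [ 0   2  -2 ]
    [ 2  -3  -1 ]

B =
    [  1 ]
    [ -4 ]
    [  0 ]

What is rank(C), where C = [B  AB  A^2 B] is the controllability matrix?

3

AB = [[12], [-8], [14]]
A^2B = [[-4], [-44], [34]]
Controllability matrix C = [B  AB  A^2B] = [[1, 12, -4], [-4, -8, -44], [0, 14, 34]]
det(C) = 1·((-8)·34 - (-44)·14) - 12·((-4)·34 - (-44)·0) + (-4)·((-4)·14 - (-8)·0) = 1·344 - 12·(-136) + (-4)·(-56) = 2200 ≠ 0, so rank(C) = 3.
rank(C) = 3 = n, so the pair (A, B) is completely controllable.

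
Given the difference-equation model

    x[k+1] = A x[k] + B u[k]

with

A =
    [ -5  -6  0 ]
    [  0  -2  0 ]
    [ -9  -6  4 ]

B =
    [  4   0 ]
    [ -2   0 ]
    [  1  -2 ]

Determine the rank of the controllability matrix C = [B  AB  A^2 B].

AB = [[-8, 0], [4, 0], [-20, -8]]
A^2B = [[16, 0], [-8, 0], [-32, -32]]
Controllability matrix C = [B  AB  A^2B] = [[4, 0, -8, 0, 16, 0], [-2, 0, 4, 0, -8, 0], [1, -2, -20, -8, -32, -32]]
The rows r1, r2, r3 of C are linearly dependent: r1 + 2·r2 = 0 (check each entry), so rank(C) ≤ 2.
The 2×2 minor from rows 1, 3, columns 1, 2 is 4·(-2) - 0·1 = -8 - 0 = -8 ≠ 0, so rank(C) = 2.
rank(C) = 2 < n = 3, so the pair (A, B) is not completely controllable.

2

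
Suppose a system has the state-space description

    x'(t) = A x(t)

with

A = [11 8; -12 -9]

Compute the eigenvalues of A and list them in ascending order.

det(sI - A) = s^2 - (tr A)s + det A, with tr A = 11 + (-9) = 2 and det A = 11·(-9) - 8·(-12) = -99 - (-96) = -3.
So p(s) = det(sI - A) = s^2 - 2s - 3.
Factor s^2 - 2s - 3: two numbers with sum 2 and product -3 are 3 and -1, so s^2 - 2s - 3 = (s - 3)(s + 1).
Hence p(s) = (s - 3) (s + 1), with roots -1, 3.
At least one eigenvalue has non-negative real part, so the system is not asymptotically stable.

-1, 3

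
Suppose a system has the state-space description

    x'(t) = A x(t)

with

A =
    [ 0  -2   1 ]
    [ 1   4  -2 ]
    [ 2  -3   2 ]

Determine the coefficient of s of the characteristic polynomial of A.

Expand det(sI - A) for the 3×3 matrix.
p(s) = s^3 - 6s^2 + 2s - 1.
(Check: constant term = det(-A) = (-1)^3 det A = -1; coefficient of s^2 = -tr A = -6.)
The coefficient of s is 2.

2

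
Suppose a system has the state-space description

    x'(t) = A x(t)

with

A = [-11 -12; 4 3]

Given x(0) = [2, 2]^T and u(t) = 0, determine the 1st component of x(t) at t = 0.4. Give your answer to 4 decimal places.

det(sI - A) = s^2 - (tr A)s + det A, with tr A = (-11) + 3 = -8 and det A = (-11)·3 - (-12)·4 = -33 - (-48) = 15.
So p(s) = det(sI - A) = s^2 + 8s + 15.
Factor s^2 + 8s + 15: two numbers with sum -8 and product 15 are -3 and -5, so s^2 + 8s + 15 = (s + 3)(s + 5).
Hence p(s) = (s + 3) (s + 5), with roots -5, -3.
The eigenvalues -5, -3 are distinct and real, so A is diagonalisable and x(t) = e^{At} x(0) = V diag(e^{λ_i t}) V^{-1} x(0), where the columns of V are the eigenvectors.
λ = -5: A - (-5)I = [[-6, -12], [4, 8]]. Row 1 gives (-6)·v1 + (-12)·v2 = 0, so take v_1 = [-2, 1]^T.
λ = -3: A - (-3)I = [[-8, -12], [4, 6]]. Row 1 gives (-8)·v1 + (-12)·v2 = 0, so take v_2 = [-3, 2]^T.
V = [v_1 v_2] = [[-2, -3], [1, 2]] has det V = -1, so V^{-1} = adj(V)/det V = [[-2, -3], [1, 2]].
Modal coordinates z(0) = V^{-1} x(0): (-2)·2 + (-3)·2 = -10; 1·2 + 2·2 = 6; so z(0) = [-10, 6]^T.
x_1(t) = Σ_i (v_i)_1 · z_i(0) · e^{λ_i t} (row 1 of V times the modal terms).
x_1(0.4) = (-2)·(-10)·e^{-5·0.4} + (-3)·6·e^{-3·0.4} = 20·0.135335 + (-18)·0.301194 = -2.7148.

-2.7148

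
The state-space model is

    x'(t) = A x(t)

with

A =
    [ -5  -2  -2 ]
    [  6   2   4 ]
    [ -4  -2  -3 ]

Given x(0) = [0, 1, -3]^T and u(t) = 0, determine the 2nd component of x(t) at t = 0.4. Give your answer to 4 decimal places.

det(sI - A) = s^3 - (tr A)s^2 + (M11 + M22 + M33)s - det A, where Mii is the 2×2 principal minor of A obtained by deleting row i and column i.
tr A = (-5) + 2 + (-3) = -6; M11 = 2·(-3) - 4·(-2) = -6 - (-8) = 2; M22 = (-5)·(-3) - (-2)·(-4) = 15 - 8 = 7; M33 = (-5)·2 - (-2)·6 = -10 - (-12) = 2; sum of minors = 11.
det A = (-5)·(2·(-3) - 4·(-2)) - (-2)·(6·(-3) - 4·(-4)) + (-2)·(6·(-2) - 2·(-4)) = (-5)·2 - (-2)·(-2) + (-2)·(-4) = -6.
So p(s) = det(sI - A) = s^3 + 6s^2 + 11s + 6.
Rational-root test: any integer root divides 6. Testing small divisors, s = -1 works: p(-1) = -1 + 6 + (-11) + 6 = 0, so (s + 1) is a factor.
Dividing, p(s) = (s + 1)(s^2 + 5s + 6).
Factor s^2 + 5s + 6: two numbers with sum -5 and product 6 are -2 and -3, so s^2 + 5s + 6 = (s + 2)(s + 3).
Hence p(s) = (s + 1) (s + 2) (s + 3), with roots -3, -2, -1.
The eigenvalues -3, -2, -1 are distinct and real, so A is diagonalisable and x(t) = e^{At} x(0) = V diag(e^{λ_i t}) V^{-1} x(0), where the columns of V are the eigenvectors.
λ = -3: A - (-3)I = [[-2, -2, -2], [6, 5, 4], [-4, -2, 0]]. v must be orthogonal to every row; (row 1) × (row 2) = [2, -4, 2], so take v_1 = [1, -2, 1]^T.
λ = -2: A - (-2)I = [[-3, -2, -2], [6, 4, 4], [-4, -2, -1]]. v must be orthogonal to every row; (row 1) × (row 3) = [-2, 5, -2], so take v_2 = [-2, 5, -2]^T.
λ = -1: A - (-1)I = [[-4, -2, -2], [6, 3, 4], [-4, -2, -2]]. v must be orthogonal to every row; (row 1) × (row 2) = [-2, 4, 0], so take v_3 = [-1, 2, 0]^T.
V = [v_1 v_2 v_3] = [[1, -2, -1], [-2, 5, 2], [1, -2, 0]] has det V = 1, so V^{-1} = adj(V)/det V = [[4, 2, 1], [2, 1, 0], [-1, 0, 1]].
Modal coordinates z(0) = V^{-1} x(0): 4·0 + 2·1 + 1·(-3) = -1; 2·0 + 1·1 + 0·(-3) = 1; (-1)·0 + 0·1 + 1·(-3) = -3; so z(0) = [-1, 1, -3]^T.
x_2(t) = Σ_i (v_i)_2 · z_i(0) · e^{λ_i t} (row 2 of V times the modal terms).
x_2(0.4) = (-2)·(-1)·e^{-3·0.4} + 5·1·e^{-2·0.4} + 2·(-3)·e^{-1·0.4} = 2·0.301194 + 5·0.449329 + (-6)·0.670320 = -1.1729.

-1.1729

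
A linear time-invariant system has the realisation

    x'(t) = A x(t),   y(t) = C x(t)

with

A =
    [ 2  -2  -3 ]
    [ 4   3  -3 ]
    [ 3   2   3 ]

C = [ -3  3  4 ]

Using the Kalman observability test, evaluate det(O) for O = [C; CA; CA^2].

CA = [[18, 23, 12]]
CA^2 = [[164, 57, -87]]
Observability matrix O = [C; CA; CA^2] = [[-3, 3, 4], [18, 23, 12], [164, 57, -87]]
Expanding along the first row, det(O) = (-3)·(23·(-87) - 12·57) - 3·(18·(-87) - 12·164) + 4·(18·57 - 23·164) = (-3)·(-2685) - 3·(-3534) + 4·(-2746) = 7673
Since det(O) ≠ 0, rank(O) = 3 and the system is completely observable.

7673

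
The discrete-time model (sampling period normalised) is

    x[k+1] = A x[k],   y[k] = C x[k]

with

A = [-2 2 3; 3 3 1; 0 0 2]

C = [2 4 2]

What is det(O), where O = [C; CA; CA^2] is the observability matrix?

0

CA = [[8, 16, 14]]
CA^2 = [[32, 64, 68]]
Observability matrix O = [C; CA; CA^2] = [[2, 4, 2], [8, 16, 14], [32, 64, 68]]
Expanding along the first row, det(O) = 2·(16·68 - 14·64) - 4·(8·68 - 14·32) + 2·(8·64 - 16·32) = 2·192 - 4·96 + 2·0 = 0
Since det(O) = 0, rank(O) < 3 and the system is not completely observable.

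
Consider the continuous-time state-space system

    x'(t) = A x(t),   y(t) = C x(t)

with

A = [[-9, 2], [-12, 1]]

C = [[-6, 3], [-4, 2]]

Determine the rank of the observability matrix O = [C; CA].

CA = [[18, -9], [12, -6]]
Observability matrix O = [C; CA] = [[-6, 3], [-4, 2], [18, -9], [12, -6]]
Every row of O is a scalar multiple of row 1 = [-6, 3] (multipliers 1, 2/3, -3, -2), so the rows span a one-dimensional space.
O ≠ 0, hence rank(O) = 1.
rank(O) = 1 < n = 2, so the pair (A, C) is not completely observable.

1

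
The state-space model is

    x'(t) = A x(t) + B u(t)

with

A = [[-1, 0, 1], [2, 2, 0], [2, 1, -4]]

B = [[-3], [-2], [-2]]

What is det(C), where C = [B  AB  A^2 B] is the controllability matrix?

AB = [[1], [-10], [0]]
A^2B = [[-1], [-18], [-8]]
Controllability matrix C = [B  AB  A^2B] = [[-3, 1, -1], [-2, -10, -18], [-2, 0, -8]]
Expanding along the first row, det(C) = (-3)·((-10)·(-8) - (-18)·0) - 1·((-2)·(-8) - (-18)·(-2)) + (-1)·((-2)·0 - (-10)·(-2)) = (-3)·80 - 1·(-20) + (-1)·(-20) = -200
Since det(C) ≠ 0, rank(C) = 3 and the system is completely controllable.

-200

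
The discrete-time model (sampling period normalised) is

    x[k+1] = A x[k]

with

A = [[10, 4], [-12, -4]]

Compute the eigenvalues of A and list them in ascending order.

2, 4

det(zI - A) = z^2 - (tr A)z + det A, with tr A = 10 + (-4) = 6 and det A = 10·(-4) - 4·(-12) = -40 - (-48) = 8.
So p(z) = det(zI - A) = z^2 - 6z + 8.
Factor z^2 - 6z + 8: two numbers with sum 6 and product 8 are 4 and 2, so z^2 - 6z + 8 = (z - 4)(z - 2).
Hence p(z) = (z - 4) (z - 2), with roots 2, 4.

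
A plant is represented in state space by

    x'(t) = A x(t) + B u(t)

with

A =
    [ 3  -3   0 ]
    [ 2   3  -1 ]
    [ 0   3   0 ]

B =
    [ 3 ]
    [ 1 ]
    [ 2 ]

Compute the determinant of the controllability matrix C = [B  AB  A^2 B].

AB = [[6], [7], [3]]
A^2B = [[-3], [30], [21]]
Controllability matrix C = [B  AB  A^2B] = [[3, 6, -3], [1, 7, 30], [2, 3, 21]]
Expanding along the first row, det(C) = 3·(7·21 - 30·3) - 6·(1·21 - 30·2) + (-3)·(1·3 - 7·2) = 3·57 - 6·(-39) + (-3)·(-11) = 438
Since det(C) ≠ 0, rank(C) = 3 and the system is completely controllable.

438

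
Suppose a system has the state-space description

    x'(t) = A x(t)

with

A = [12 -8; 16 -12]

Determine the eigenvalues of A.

-4, 4

det(sI - A) = s^2 - (tr A)s + det A, with tr A = 12 + (-12) = 0 and det A = 12·(-12) - (-8)·16 = -144 - (-128) = -16.
So p(s) = det(sI - A) = s^2 - 16.
Factor s^2 - 16: two numbers with sum 0 and product -16 are 4 and -4, so s^2 - 16 = (s - 4)(s + 4).
Hence p(s) = (s - 4) (s + 4), with roots -4, 4.
At least one eigenvalue has non-negative real part, so the system is not asymptotically stable.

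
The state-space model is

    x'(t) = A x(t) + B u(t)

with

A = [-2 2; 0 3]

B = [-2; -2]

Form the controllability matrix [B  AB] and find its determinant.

AB = [[0], [-6]]
Controllability matrix C = [B  AB] = [[-2, 0], [-2, -6]]
det(C) = (-2)·(-6) - 0·(-2) = 12 - 0 = 12
Since det(C) ≠ 0, rank(C) = 2 and the system is completely controllable.

12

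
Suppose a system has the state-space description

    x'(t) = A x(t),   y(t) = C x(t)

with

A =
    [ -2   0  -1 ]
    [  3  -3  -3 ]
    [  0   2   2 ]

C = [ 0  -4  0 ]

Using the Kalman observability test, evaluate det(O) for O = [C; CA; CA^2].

CA = [[-12, 12, 12]]
CA^2 = [[60, -12, 0]]
Observability matrix O = [C; CA; CA^2] = [[0, -4, 0], [-12, 12, 12], [60, -12, 0]]
Expanding along the first row, det(O) = 0·(12·0 - 12·(-12)) - (-4)·((-12)·0 - 12·60) + 0·((-12)·(-12) - 12·60) = 0·144 - (-4)·(-720) + 0·(-576) = -2880
Since det(O) ≠ 0, rank(O) = 3 and the system is completely observable.

-2880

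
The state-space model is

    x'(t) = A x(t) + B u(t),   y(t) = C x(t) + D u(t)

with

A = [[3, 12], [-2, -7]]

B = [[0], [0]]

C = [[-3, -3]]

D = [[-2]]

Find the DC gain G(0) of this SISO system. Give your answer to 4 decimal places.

-2.0000

G(0) = C(-A)^{-1}B + D = -C A^{-1} B + D.
det A = 3, so A^{-1} = (1/3)·adj(A) = [[-7/3, -4], [2/3, 1]]
A^{-1} B = [0, 0]^T
C A^{-1} B = 0
G(0) = D - C A^{-1} B = -2 - (0) = -2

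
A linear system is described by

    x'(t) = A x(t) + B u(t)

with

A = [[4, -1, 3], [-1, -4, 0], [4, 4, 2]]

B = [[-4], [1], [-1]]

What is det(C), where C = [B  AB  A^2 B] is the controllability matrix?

-1172

AB = [[-20], [0], [-14]]
A^2B = [[-122], [20], [-108]]
Controllability matrix C = [B  AB  A^2B] = [[-4, -20, -122], [1, 0, 20], [-1, -14, -108]]
Expanding along the first row, det(C) = (-4)·(0·(-108) - 20·(-14)) - (-20)·(1·(-108) - 20·(-1)) + (-122)·(1·(-14) - 0·(-1)) = (-4)·280 - (-20)·(-88) + (-122)·(-14) = -1172
Since det(C) ≠ 0, rank(C) = 3 and the system is completely controllable.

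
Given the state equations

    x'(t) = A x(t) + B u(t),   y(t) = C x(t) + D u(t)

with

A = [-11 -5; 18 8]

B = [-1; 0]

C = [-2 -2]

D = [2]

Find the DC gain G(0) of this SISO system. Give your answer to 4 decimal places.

G(0) = C(-A)^{-1}B + D = -C A^{-1} B + D.
det A = 2, so A^{-1} = (1/2)·adj(A) = [[4, 5/2], [-9, -11/2]]
A^{-1} B = [-4, 9]^T
C A^{-1} B = -10
G(0) = D - C A^{-1} B = 2 - (-10) = 12

12.0000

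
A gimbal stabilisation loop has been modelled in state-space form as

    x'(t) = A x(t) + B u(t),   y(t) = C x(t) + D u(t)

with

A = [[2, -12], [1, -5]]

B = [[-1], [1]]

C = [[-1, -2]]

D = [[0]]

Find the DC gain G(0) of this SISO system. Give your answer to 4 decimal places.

11.5000

G(0) = C(-A)^{-1}B + D = -C A^{-1} B + D.
det A = 2, so A^{-1} = (1/2)·adj(A) = [[-5/2, 6], [-1/2, 1]]
A^{-1} B = [17/2, 3/2]^T
C A^{-1} B = -23/2
G(0) = D - C A^{-1} B = 0 - (-23/2) = 23/2 ≈ 11.5000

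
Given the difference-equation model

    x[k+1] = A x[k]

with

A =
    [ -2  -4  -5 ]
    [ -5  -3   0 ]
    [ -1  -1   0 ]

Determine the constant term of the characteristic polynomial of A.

Expand det(zI - A) for the 3×3 matrix.
p(z) = z^3 + 5z^2 - 19z + 10.
(Check: constant term = det(-A) = (-1)^3 det A = 10; coefficient of z^2 = -tr A = 5.)
The constant term is 10.

10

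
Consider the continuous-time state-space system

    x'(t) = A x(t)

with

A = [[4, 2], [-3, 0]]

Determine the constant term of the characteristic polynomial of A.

For a 2×2 matrix, det(sI - A) = s^2 - (tr A)s + det A.
tr A = 4, det A = 6.
So p(s) = s^2 - 4s + 6.
The constant term is 6.

6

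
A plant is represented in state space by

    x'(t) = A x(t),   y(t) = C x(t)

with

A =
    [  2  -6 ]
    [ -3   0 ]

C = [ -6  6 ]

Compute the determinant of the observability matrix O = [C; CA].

CA = [[-30, 36]]
Observability matrix O = [C; CA] = [[-6, 6], [-30, 36]]
det(O) = (-6)·36 - 6·(-30) = -216 - (-180) = -36
Since det(O) ≠ 0, rank(O) = 2 and the system is completely observable.

-36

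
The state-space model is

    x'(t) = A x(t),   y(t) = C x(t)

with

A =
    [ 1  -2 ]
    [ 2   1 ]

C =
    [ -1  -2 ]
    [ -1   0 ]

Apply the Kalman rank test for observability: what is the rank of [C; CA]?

CA = [[-5, 0], [-1, 2]]
Observability matrix O = [C; CA] = [[-1, -2], [-1, 0], [-5, 0], [-1, 2]]
Take the 2×2 submatrix of O formed by rows 1, 2: [[-1, -2], [-1, 0]]. Its determinant is (-1)·0 - (-2)·(-1) = 0 - 2 = -2 ≠ 0.
So rank(O) ≥ 2; since O has 2 columns, rank(O) = 2.
rank(O) = 2 = n, so the pair (A, C) is completely observable.

2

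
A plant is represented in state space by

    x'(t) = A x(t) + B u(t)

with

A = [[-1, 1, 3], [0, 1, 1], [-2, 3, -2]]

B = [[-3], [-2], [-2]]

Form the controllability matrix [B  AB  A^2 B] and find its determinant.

-228

AB = [[-5], [-4], [4]]
A^2B = [[13], [0], [-10]]
Controllability matrix C = [B  AB  A^2B] = [[-3, -5, 13], [-2, -4, 0], [-2, 4, -10]]
Expanding along the first row, det(C) = (-3)·((-4)·(-10) - 0·4) - (-5)·((-2)·(-10) - 0·(-2)) + 13·((-2)·4 - (-4)·(-2)) = (-3)·40 - (-5)·20 + 13·(-16) = -228
Since det(C) ≠ 0, rank(C) = 3 and the system is completely controllable.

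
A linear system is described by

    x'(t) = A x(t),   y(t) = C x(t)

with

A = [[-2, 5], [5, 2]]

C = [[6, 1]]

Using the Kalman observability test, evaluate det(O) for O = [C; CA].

199

CA = [[-7, 32]]
Observability matrix O = [C; CA] = [[6, 1], [-7, 32]]
det(O) = 6·32 - 1·(-7) = 192 - (-7) = 199
Since det(O) ≠ 0, rank(O) = 2 and the system is completely observable.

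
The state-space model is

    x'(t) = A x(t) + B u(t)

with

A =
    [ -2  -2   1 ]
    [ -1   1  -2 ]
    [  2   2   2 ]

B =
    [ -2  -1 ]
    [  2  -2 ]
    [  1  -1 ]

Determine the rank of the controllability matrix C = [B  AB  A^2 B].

AB = [[1, 5], [2, 1], [2, -8]]
A^2B = [[-4, -20], [-3, 12], [10, -4]]
Controllability matrix C = [B  AB  A^2B] = [[-2, -1, 1, 5, -4, -20], [2, -2, 2, 1, -3, 12], [1, -1, 2, -8, 10, -4]]
Take the 3×3 submatrix of C formed by columns 1, 2, 3: [[-2, -1, 1], [2, -2, 2], [1, -1, 2]]. Its determinant is (-2)·((-2)·2 - 2·(-1)) - (-1)·(2·2 - 2·1) + 1·(2·(-1) - (-2)·1) = (-2)·(-2) - (-1)·2 + 1·0 = 6 ≠ 0.
So rank(C) ≥ 3; since C has 3 rows, rank(C) = 3.
rank(C) = 3 = n, so the pair (A, B) is completely controllable.

3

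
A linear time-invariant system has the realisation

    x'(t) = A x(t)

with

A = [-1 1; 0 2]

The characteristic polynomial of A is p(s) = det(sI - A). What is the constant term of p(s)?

For a 2×2 matrix, det(sI - A) = s^2 - (tr A)s + det A.
tr A = 1, det A = -2.
So p(s) = s^2 - s - 2.
The constant term is -2.

-2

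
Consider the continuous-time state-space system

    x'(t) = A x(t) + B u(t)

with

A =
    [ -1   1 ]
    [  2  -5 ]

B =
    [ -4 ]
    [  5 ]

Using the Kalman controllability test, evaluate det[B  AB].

AB = [[9], [-33]]
Controllability matrix C = [B  AB] = [[-4, 9], [5, -33]]
det(C) = (-4)·(-33) - 9·5 = 132 - 45 = 87
Since det(C) ≠ 0, rank(C) = 2 and the system is completely controllable.

87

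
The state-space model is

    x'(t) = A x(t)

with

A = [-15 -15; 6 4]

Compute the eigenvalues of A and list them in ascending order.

-6, -5

det(sI - A) = s^2 - (tr A)s + det A, with tr A = (-15) + 4 = -11 and det A = (-15)·4 - (-15)·6 = -60 - (-90) = 30.
So p(s) = det(sI - A) = s^2 + 11s + 30.
Factor s^2 + 11s + 30: two numbers with sum -11 and product 30 are -5 and -6, so s^2 + 11s + 30 = (s + 5)(s + 6).
Hence p(s) = (s + 5) (s + 6), with roots -6, -5.
All eigenvalues have negative real part, so the system is asymptotically stable.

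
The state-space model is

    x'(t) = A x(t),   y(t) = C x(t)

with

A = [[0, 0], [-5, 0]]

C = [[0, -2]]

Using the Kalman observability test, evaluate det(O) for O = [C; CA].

CA = [[10, 0]]
Observability matrix O = [C; CA] = [[0, -2], [10, 0]]
det(O) = 0·0 - (-2)·10 = 0 - (-20) = 20
Since det(O) ≠ 0, rank(O) = 2 and the system is completely observable.

20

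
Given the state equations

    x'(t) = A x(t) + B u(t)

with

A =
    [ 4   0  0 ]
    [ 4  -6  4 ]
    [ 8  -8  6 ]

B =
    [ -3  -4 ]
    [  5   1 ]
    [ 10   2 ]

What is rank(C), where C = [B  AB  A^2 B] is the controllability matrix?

2

AB = [[-12, -16], [-2, -14], [-4, -28]]
A^2B = [[-48, -64], [-52, -92], [-104, -184]]
Controllability matrix C = [B  AB  A^2B] = [[-3, -4, -12, -16, -48, -64], [5, 1, -2, -14, -52, -92], [10, 2, -4, -28, -104, -184]]
The rows r1, r2, r3 of C are linearly dependent: -2·r2 + r3 = 0 (check each entry), so rank(C) ≤ 2.
The 2×2 minor from rows 1, 2, columns 1, 2 is (-3)·1 - (-4)·5 = -3 - (-20) = 17 ≠ 0, so rank(C) = 2.
rank(C) = 2 < n = 3, so the pair (A, B) is not completely controllable.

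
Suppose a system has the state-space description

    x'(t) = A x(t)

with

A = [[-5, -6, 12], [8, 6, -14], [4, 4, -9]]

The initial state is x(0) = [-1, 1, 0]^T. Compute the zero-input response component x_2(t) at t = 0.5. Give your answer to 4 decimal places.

det(sI - A) = s^3 - (tr A)s^2 + (M11 + M22 + M33)s - det A, where Mii is the 2×2 principal minor of A obtained by deleting row i and column i.
tr A = (-5) + 6 + (-9) = -8; M11 = 6·(-9) - (-14)·4 = -54 - (-56) = 2; M22 = (-5)·(-9) - 12·4 = 45 - 48 = -3; M33 = (-5)·6 - (-6)·8 = -30 - (-48) = 18; sum of minors = 17.
det A = (-5)·(6·(-9) - (-14)·4) - (-6)·(8·(-9) - (-14)·4) + 12·(8·4 - 6·4) = (-5)·2 - (-6)·(-16) + 12·8 = -10.
So p(s) = det(sI - A) = s^3 + 8s^2 + 17s + 10.
Rational-root test: any integer root divides 10. Testing small divisors, s = -1 works: p(-1) = -1 + 8 + (-17) + 10 = 0, so (s + 1) is a factor.
Dividing, p(s) = (s + 1)(s^2 + 7s + 10).
Factor s^2 + 7s + 10: two numbers with sum -7 and product 10 are -2 and -5, so s^2 + 7s + 10 = (s + 2)(s + 5).
Hence p(s) = (s + 1) (s + 2) (s + 5), with roots -5, -2, -1.
The eigenvalues -5, -2, -1 are distinct and real, so A is diagonalisable and x(t) = e^{At} x(0) = V diag(e^{λ_i t}) V^{-1} x(0), where the columns of V are the eigenvectors.
λ = -5: A - (-5)I = [[0, -6, 12], [8, 11, -14], [4, 4, -4]]. v must be orthogonal to every row; (row 1) × (row 2) = [-48, 96, 48], so take v_1 = [1, -2, -1]^T.
λ = -2: A - (-2)I = [[-3, -6, 12], [8, 8, -14], [4, 4, -7]]. v must be orthogonal to every row; (row 1) × (row 2) = [-12, 54, 24], so take v_2 = [-2, 9, 4]^T.
λ = -1: A - (-1)I = [[-4, -6, 12], [8, 7, -14], [4, 4, -8]]. v must be orthogonal to every row; (row 1) × (row 2) = [0, 40, 20], so take v_3 = [0, 2, 1]^T.
V = [v_1 v_2 v_3] = [[1, -2, 0], [-2, 9, 2], [-1, 4, 1]] has det V = 1, so V^{-1} = adj(V)/det V = [[1, 2, -4], [0, 1, -2], [1, -2, 5]].
Modal coordinates z(0) = V^{-1} x(0): 1·(-1) + 2·1 + (-4)·0 = 1; 0·(-1) + 1·1 + (-2)·0 = 1; 1·(-1) + (-2)·1 + 5·0 = -3; so z(0) = [1, 1, -3]^T.
x_2(t) = Σ_i (v_i)_2 · z_i(0) · e^{λ_i t} (row 2 of V times the modal terms).
x_2(0.5) = (-2)·1·e^{-5·0.5} + 9·1·e^{-2·0.5} + 2·(-3)·e^{-1·0.5} = (-2)·0.082085 + 9·0.367879 + (-6)·0.606531 = -0.4924.

-0.4924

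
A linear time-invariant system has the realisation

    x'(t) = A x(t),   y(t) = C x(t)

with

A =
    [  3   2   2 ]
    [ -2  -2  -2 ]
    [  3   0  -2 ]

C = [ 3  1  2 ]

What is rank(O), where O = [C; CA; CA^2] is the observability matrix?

3

CA = [[13, 4, 0]]
CA^2 = [[31, 18, 18]]
Observability matrix O = [C; CA; CA^2] = [[3, 1, 2], [13, 4, 0], [31, 18, 18]]
det(O) = 3·(4·18 - 0·18) - 1·(13·18 - 0·31) + 2·(13·18 - 4·31) = 3·72 - 1·234 + 2·110 = 202 ≠ 0, so rank(O) = 3.
rank(O) = 3 = n, so the pair (A, C) is completely observable.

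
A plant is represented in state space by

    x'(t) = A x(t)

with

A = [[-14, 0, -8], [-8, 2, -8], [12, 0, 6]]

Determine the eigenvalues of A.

det(sI - A) = s^3 - (tr A)s^2 + (M11 + M22 + M33)s - det A, where Mii is the 2×2 principal minor of A obtained by deleting row i and column i.
tr A = (-14) + 2 + 6 = -6; M11 = 2·6 - (-8)·0 = 12 - 0 = 12; M22 = (-14)·6 - (-8)·12 = -84 - (-96) = 12; M33 = (-14)·2 - 0·(-8) = -28 - 0 = -28; sum of minors = -4.
det A = (-14)·(2·6 - (-8)·0) - 0·((-8)·6 - (-8)·12) + (-8)·((-8)·0 - 2·12) = (-14)·12 - 0·48 + (-8)·(-24) = 24.
So p(s) = det(sI - A) = s^3 + 6s^2 - 4s - 24.
Rational-root test: any integer root divides -24. Testing small divisors, s = -2 works: p(-2) = -8 + 24 + 8 + (-24) = 0, so (s + 2) is a factor.
Dividing, p(s) = (s + 2)(s^2 + 4s - 12).
Factor s^2 + 4s - 12: two numbers with sum -4 and product -12 are 2 and -6, so s^2 + 4s - 12 = (s - 2)(s + 6).
Hence p(s) = (s - 2) (s + 2) (s + 6), with roots -6, -2, 2.
At least one eigenvalue has non-negative real part, so the system is not asymptotically stable.

-6, -2, 2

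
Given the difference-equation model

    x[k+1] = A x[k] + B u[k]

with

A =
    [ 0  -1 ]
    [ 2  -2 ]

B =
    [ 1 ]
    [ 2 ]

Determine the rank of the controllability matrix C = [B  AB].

AB = [[-2], [-2]]
Controllability matrix C = [B  AB] = [[1, -2], [2, -2]]
det(C) = 1·(-2) - (-2)·2 = -2 - (-4) = 2 ≠ 0, so rank(C) = 2.
rank(C) = 2 = n, so the pair (A, B) is completely controllable.

2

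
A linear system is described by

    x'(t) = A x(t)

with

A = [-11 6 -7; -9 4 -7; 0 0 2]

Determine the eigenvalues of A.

-5, -2, 2

det(sI - A) = s^3 - (tr A)s^2 + (M11 + M22 + M33)s - det A, where Mii is the 2×2 principal minor of A obtained by deleting row i and column i.
tr A = (-11) + 4 + 2 = -5; M11 = 4·2 - (-7)·0 = 8 - 0 = 8; M22 = (-11)·2 - (-7)·0 = -22 - 0 = -22; M33 = (-11)·4 - 6·(-9) = -44 - (-54) = 10; sum of minors = -4.
det A = (-11)·(4·2 - (-7)·0) - 6·((-9)·2 - (-7)·0) + (-7)·((-9)·0 - 4·0) = (-11)·8 - 6·(-18) + (-7)·0 = 20.
So p(s) = det(sI - A) = s^3 + 5s^2 - 4s - 20.
Rational-root test: any integer root divides -20. Testing small divisors, s = -2 works: p(-2) = -8 + 20 + 8 + (-20) = 0, so (s + 2) is a factor.
Dividing, p(s) = (s + 2)(s^2 + 3s - 10).
Factor s^2 + 3s - 10: two numbers with sum -3 and product -10 are 2 and -5, so s^2 + 3s - 10 = (s - 2)(s + 5).
Hence p(s) = (s - 2) (s + 2) (s + 5), with roots -5, -2, 2.
At least one eigenvalue has non-negative real part, so the system is not asymptotically stable.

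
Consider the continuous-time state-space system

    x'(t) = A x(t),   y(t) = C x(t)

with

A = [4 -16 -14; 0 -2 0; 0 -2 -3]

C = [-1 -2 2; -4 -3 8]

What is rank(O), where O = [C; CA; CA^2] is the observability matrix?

CA = [[-4, 16, 8], [-16, 54, 32]]
CA^2 = [[-16, 16, 32], [-64, 84, 128]]
Observability matrix O = [C; CA; CA^2] = [[-1, -2, 2], [-4, -3, 8], [-4, 16, 8], [-16, 54, 32], [-16, 16, 32], [-64, 84, 128]]
The columns c1, c2, c3 of O are linearly dependent: 2·c1 + c3 = 0 (check each entry), so rank(O) ≤ 2.
The 2×2 minor from rows 1, 2, columns 1, 2 is (-1)·(-3) - (-2)·(-4) = 3 - 8 = -5 ≠ 0, so rank(O) = 2.
rank(O) = 2 < n = 3, so the pair (A, C) is not completely observable.

2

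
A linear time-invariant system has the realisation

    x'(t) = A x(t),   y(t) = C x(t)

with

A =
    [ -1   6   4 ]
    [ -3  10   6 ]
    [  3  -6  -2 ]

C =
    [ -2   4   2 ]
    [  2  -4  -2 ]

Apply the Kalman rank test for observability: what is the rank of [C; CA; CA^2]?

CA = [[-4, 16, 12], [4, -16, -12]]
CA^2 = [[-8, 64, 56], [8, -64, -56]]
Observability matrix O = [C; CA; CA^2] = [[-2, 4, 2], [2, -4, -2], [-4, 16, 12], [4, -16, -12], [-8, 64, 56], [8, -64, -56]]
The columns c1, c2, c3 of O are linearly dependent: -c1 - c2 + c3 = 0 (check each entry), so rank(O) ≤ 2.
The 2×2 minor from rows 1, 3, columns 1, 2 is (-2)·16 - 4·(-4) = -32 - (-16) = -16 ≠ 0, so rank(O) = 2.
rank(O) = 2 < n = 3, so the pair (A, C) is not completely observable.

2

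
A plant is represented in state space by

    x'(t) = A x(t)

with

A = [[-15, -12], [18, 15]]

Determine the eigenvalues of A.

-3, 3

det(sI - A) = s^2 - (tr A)s + det A, with tr A = (-15) + 15 = 0 and det A = (-15)·15 - (-12)·18 = -225 - (-216) = -9.
So p(s) = det(sI - A) = s^2 - 9.
Factor s^2 - 9: two numbers with sum 0 and product -9 are 3 and -3, so s^2 - 9 = (s - 3)(s + 3).
Hence p(s) = (s - 3) (s + 3), with roots -3, 3.
At least one eigenvalue has non-negative real part, so the system is not asymptotically stable.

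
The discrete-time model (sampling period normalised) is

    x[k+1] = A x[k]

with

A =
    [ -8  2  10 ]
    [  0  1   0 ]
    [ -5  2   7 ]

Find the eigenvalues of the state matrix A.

det(zI - A) = z^3 - (tr A)z^2 + (M11 + M22 + M33)z - det A, where Mii is the 2×2 principal minor of A obtained by deleting row i and column i.
tr A = (-8) + 1 + 7 = 0; M11 = 1·7 - 0·2 = 7 - 0 = 7; M22 = (-8)·7 - 10·(-5) = -56 - (-50) = -6; M33 = (-8)·1 - 2·0 = -8 - 0 = -8; sum of minors = -7.
det A = (-8)·(1·7 - 0·2) - 2·(0·7 - 0·(-5)) + 10·(0·2 - 1·(-5)) = (-8)·7 - 2·0 + 10·5 = -6.
So p(z) = det(zI - A) = z^3 - 7z + 6.
Rational-root test: any integer root divides 6. Testing small divisors, z = 1 works: p(1) = 1 + 0 + (-7) + 6 = 0, so (z - 1) is a factor.
Dividing, p(z) = (z - 1)(z^2 + z - 6).
Factor z^2 + z - 6: two numbers with sum -1 and product -6 are 2 and -3, so z^2 + z - 6 = (z - 2)(z + 3).
Hence p(z) = (z - 2) (z - 1) (z + 3), with roots -3, 1, 2.

-3, 1, 2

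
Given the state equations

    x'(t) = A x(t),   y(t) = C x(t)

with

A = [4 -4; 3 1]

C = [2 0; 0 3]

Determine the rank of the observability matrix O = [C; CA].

2

CA = [[8, -8], [9, 3]]
Observability matrix O = [C; CA] = [[2, 0], [0, 3], [8, -8], [9, 3]]
Take the 2×2 submatrix of O formed by rows 1, 2: [[2, 0], [0, 3]]. Its determinant is 2·3 - 0·0 = 6 - 0 = 6 ≠ 0.
So rank(O) ≥ 2; since O has 2 columns, rank(O) = 2.
rank(O) = 2 = n, so the pair (A, C) is completely observable.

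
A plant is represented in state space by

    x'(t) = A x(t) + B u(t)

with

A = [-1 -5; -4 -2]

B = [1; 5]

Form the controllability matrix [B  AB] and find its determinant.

116

AB = [[-26], [-14]]
Controllability matrix C = [B  AB] = [[1, -26], [5, -14]]
det(C) = 1·(-14) - (-26)·5 = -14 - (-130) = 116
Since det(C) ≠ 0, rank(C) = 2 and the system is completely controllable.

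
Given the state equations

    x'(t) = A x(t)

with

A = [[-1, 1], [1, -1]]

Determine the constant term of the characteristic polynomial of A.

For a 2×2 matrix, det(sI - A) = s^2 - (tr A)s + det A.
tr A = -2, det A = 0.
So p(s) = s^2 + 2s.
The constant term is 0.

0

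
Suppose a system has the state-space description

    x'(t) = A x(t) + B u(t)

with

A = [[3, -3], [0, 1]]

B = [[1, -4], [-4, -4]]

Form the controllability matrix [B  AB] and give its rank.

2

AB = [[15, 0], [-4, -4]]
Controllability matrix C = [B  AB] = [[1, -4, 15, 0], [-4, -4, -4, -4]]
Take the 2×2 submatrix of C formed by columns 1, 2: [[1, -4], [-4, -4]]. Its determinant is 1·(-4) - (-4)·(-4) = -4 - 16 = -20 ≠ 0.
So rank(C) ≥ 2; since C has 2 rows, rank(C) = 2.
rank(C) = 2 = n, so the pair (A, B) is completely controllable.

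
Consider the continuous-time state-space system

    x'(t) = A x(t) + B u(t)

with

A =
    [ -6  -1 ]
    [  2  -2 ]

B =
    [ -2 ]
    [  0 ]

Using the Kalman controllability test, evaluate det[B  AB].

AB = [[12], [-4]]
Controllability matrix C = [B  AB] = [[-2, 12], [0, -4]]
det(C) = (-2)·(-4) - 12·0 = 8 - 0 = 8
Since det(C) ≠ 0, rank(C) = 2 and the system is completely controllable.

8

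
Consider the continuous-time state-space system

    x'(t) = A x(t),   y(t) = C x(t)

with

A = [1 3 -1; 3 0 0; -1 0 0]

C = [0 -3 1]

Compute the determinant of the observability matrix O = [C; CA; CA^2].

0

CA = [[-10, 0, 0]]
CA^2 = [[-10, -30, 10]]
Observability matrix O = [C; CA; CA^2] = [[0, -3, 1], [-10, 0, 0], [-10, -30, 10]]
Expanding along the first row, det(O) = 0·(0·10 - 0·(-30)) - (-3)·((-10)·10 - 0·(-10)) + 1·((-10)·(-30) - 0·(-10)) = 0·0 - (-3)·(-100) + 1·300 = 0
Since det(O) = 0, rank(O) < 3 and the system is not completely observable.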